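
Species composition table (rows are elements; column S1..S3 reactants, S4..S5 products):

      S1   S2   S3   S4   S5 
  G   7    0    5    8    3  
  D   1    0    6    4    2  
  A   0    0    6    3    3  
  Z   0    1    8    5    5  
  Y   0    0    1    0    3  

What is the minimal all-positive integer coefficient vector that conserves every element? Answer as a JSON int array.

G: 4·7+6·0+3·5 = 43 | 5·8+1·3 = 43
D: 4·1+6·0+3·6 = 22 | 5·4+1·2 = 22
A: 4·0+6·0+3·6 = 18 | 5·3+1·3 = 18
Z: 4·0+6·1+3·8 = 30 | 5·5+1·5 = 30
Y: 4·0+6·0+3·1 = 3 | 5·0+1·3 = 3
gcd(4,6,3,5,1) = 1

Coefficients: [4, 6, 3, 5, 1]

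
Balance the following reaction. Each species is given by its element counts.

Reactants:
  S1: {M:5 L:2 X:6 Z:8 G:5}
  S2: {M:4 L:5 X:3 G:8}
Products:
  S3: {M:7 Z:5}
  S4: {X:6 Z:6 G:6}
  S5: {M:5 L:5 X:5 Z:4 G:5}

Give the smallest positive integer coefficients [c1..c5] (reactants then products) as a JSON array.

Coefficients: [5, 1, 2, 3, 3]

M: 5·5+1·4 = 29 | 2·7+3·0+3·5 = 29
L: 5·2+1·5 = 15 | 2·0+3·0+3·5 = 15
X: 5·6+1·3 = 33 | 2·0+3·6+3·5 = 33
Z: 5·8+1·0 = 40 | 2·5+3·6+3·4 = 40
G: 5·5+1·8 = 33 | 2·0+3·6+3·5 = 33
gcd(5,1,2,3,3) = 1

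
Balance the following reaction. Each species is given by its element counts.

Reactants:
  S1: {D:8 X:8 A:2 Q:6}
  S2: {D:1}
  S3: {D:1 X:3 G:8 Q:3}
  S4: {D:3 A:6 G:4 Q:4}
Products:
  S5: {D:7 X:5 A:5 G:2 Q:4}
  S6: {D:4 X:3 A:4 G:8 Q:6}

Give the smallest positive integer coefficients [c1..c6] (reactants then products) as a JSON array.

D: 2·8+3·1+4·1+5·3 = 38 | 2·7+6·4 = 38
X: 2·8+3·0+4·3+5·0 = 28 | 2·5+6·3 = 28
A: 2·2+3·0+4·0+5·6 = 34 | 2·5+6·4 = 34
G: 2·0+3·0+4·8+5·4 = 52 | 2·2+6·8 = 52
Q: 2·6+3·0+4·3+5·4 = 44 | 2·4+6·6 = 44
gcd(2,3,4,5,2,6) = 1

Coefficients: [2, 3, 4, 5, 2, 6]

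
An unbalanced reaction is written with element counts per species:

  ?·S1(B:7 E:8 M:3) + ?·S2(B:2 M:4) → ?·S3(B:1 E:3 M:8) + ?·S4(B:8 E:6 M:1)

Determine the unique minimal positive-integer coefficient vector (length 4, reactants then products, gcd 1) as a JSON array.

B: 6·7+5·2 = 52 | 4·1+6·8 = 52
E: 6·8+5·0 = 48 | 4·3+6·6 = 48
M: 6·3+5·4 = 38 | 4·8+6·1 = 38
gcd(6,5,4,6) = 1

Coefficients: [6, 5, 4, 6]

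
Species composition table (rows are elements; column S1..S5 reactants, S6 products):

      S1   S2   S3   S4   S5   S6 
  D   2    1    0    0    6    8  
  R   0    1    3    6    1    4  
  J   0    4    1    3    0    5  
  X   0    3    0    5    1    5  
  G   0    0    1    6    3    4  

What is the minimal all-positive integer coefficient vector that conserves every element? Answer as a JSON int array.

Coefficients: [5, 4, 1, 1, 3, 4]

D: 5·2+4·1+1·0+1·0+3·6 = 32 | 4·8 = 32
R: 5·0+4·1+1·3+1·6+3·1 = 16 | 4·4 = 16
J: 5·0+4·4+1·1+1·3+3·0 = 20 | 4·5 = 20
X: 5·0+4·3+1·0+1·5+3·1 = 20 | 4·5 = 20
G: 5·0+4·0+1·1+1·6+3·3 = 16 | 4·4 = 16
gcd(5,4,1,1,3,4) = 1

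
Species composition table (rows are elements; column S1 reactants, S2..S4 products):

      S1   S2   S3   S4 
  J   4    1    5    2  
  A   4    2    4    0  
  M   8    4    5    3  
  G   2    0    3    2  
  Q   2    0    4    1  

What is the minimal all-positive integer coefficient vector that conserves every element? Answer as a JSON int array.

J: 5·4 = 20 | 6·1+2·5+2·2 = 20
A: 5·4 = 20 | 6·2+2·4+2·0 = 20
M: 5·8 = 40 | 6·4+2·5+2·3 = 40
G: 5·2 = 10 | 6·0+2·3+2·2 = 10
Q: 5·2 = 10 | 6·0+2·4+2·1 = 10
gcd(5,6,2,2) = 1

Coefficients: [5, 6, 2, 2]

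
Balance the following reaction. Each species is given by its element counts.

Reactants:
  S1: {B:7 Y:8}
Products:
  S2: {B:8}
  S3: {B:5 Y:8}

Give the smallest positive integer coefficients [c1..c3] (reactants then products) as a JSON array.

Coefficients: [4, 1, 4]

B: 4·7 = 28 | 1·8+4·5 = 28
Y: 4·8 = 32 | 1·0+4·8 = 32
gcd(4,1,4) = 1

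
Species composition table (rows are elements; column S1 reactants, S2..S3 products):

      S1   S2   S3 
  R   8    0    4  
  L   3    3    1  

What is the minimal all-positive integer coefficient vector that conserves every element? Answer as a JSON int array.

Coefficients: [3, 1, 6]

R: 3·8 = 24 | 1·0+6·4 = 24
L: 3·3 = 9 | 1·3+6·1 = 9
gcd(3,1,6) = 1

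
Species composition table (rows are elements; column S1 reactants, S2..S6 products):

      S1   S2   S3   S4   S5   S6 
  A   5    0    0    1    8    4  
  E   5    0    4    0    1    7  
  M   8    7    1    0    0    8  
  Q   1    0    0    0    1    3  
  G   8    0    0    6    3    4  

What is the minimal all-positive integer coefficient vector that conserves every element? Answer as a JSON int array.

A: 5·5 = 25 | 4·0+4·0+5·1+2·8+1·4 = 25
E: 5·5 = 25 | 4·0+4·4+5·0+2·1+1·7 = 25
M: 5·8 = 40 | 4·7+4·1+5·0+2·0+1·8 = 40
Q: 5·1 = 5 | 4·0+4·0+5·0+2·1+1·3 = 5
G: 5·8 = 40 | 4·0+4·0+5·6+2·3+1·4 = 40
gcd(5,4,4,5,2,1) = 1

Coefficients: [5, 4, 4, 5, 2, 1]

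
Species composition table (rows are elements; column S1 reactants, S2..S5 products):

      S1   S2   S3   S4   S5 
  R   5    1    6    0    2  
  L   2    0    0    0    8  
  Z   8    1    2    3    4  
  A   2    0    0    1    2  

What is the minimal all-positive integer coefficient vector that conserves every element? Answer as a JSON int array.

Coefficients: [4, 6, 2, 6, 1]

R: 4·5 = 20 | 6·1+2·6+6·0+1·2 = 20
L: 4·2 = 8 | 6·0+2·0+6·0+1·8 = 8
Z: 4·8 = 32 | 6·1+2·2+6·3+1·4 = 32
A: 4·2 = 8 | 6·0+2·0+6·1+1·2 = 8
gcd(4,6,2,6,1) = 1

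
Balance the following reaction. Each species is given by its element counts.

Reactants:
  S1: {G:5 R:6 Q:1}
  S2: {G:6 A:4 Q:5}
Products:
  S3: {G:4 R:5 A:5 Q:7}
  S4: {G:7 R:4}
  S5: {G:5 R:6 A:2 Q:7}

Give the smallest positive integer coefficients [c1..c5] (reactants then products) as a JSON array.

Coefficients: [6, 3, 2, 5, 1]

G: 6·5+3·6 = 48 | 2·4+5·7+1·5 = 48
R: 6·6+3·0 = 36 | 2·5+5·4+1·6 = 36
A: 6·0+3·4 = 12 | 2·5+5·0+1·2 = 12
Q: 6·1+3·5 = 21 | 2·7+5·0+1·7 = 21
gcd(6,3,2,5,1) = 1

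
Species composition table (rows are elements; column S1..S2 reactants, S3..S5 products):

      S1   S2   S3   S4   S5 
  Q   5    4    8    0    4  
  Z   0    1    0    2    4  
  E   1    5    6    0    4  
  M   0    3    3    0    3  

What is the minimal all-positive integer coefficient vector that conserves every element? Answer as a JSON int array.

Q: 4·5+6·4 = 44 | 5·8+1·0+1·4 = 44
Z: 4·0+6·1 = 6 | 5·0+1·2+1·4 = 6
E: 4·1+6·5 = 34 | 5·6+1·0+1·4 = 34
M: 4·0+6·3 = 18 | 5·3+1·0+1·3 = 18
gcd(4,6,5,1,1) = 1

Coefficients: [4, 6, 5, 1, 1]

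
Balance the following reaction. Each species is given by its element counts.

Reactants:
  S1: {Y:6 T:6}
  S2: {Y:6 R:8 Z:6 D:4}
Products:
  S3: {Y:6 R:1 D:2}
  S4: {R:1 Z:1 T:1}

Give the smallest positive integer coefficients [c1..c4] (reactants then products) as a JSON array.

Y: 1·6+1·6 = 12 | 2·6+6·0 = 12
R: 1·0+1·8 = 8 | 2·1+6·1 = 8
Z: 1·0+1·6 = 6 | 2·0+6·1 = 6
D: 1·0+1·4 = 4 | 2·2+6·0 = 4
T: 1·6+1·0 = 6 | 2·0+6·1 = 6
gcd(1,1,2,6) = 1

Coefficients: [1, 1, 2, 6]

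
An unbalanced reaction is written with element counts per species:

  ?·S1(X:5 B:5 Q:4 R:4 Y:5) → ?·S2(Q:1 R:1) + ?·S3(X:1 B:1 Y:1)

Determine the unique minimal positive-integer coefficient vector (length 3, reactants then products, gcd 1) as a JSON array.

X: 1·5 = 5 | 4·0+5·1 = 5
B: 1·5 = 5 | 4·0+5·1 = 5
Q: 1·4 = 4 | 4·1+5·0 = 4
R: 1·4 = 4 | 4·1+5·0 = 4
Y: 1·5 = 5 | 4·0+5·1 = 5
gcd(1,4,5) = 1

Coefficients: [1, 4, 5]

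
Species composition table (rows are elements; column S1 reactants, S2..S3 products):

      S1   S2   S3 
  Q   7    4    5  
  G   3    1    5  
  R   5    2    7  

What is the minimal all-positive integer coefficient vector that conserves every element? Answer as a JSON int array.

Q: 3·7 = 21 | 4·4+1·5 = 21
G: 3·3 = 9 | 4·1+1·5 = 9
R: 3·5 = 15 | 4·2+1·7 = 15
gcd(3,4,1) = 1

Coefficients: [3, 4, 1]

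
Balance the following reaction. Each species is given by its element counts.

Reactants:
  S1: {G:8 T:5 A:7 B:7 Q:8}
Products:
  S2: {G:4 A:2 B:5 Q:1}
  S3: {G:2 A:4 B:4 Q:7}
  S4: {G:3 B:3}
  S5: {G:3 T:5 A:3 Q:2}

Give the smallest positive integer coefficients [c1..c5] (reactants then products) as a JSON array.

G: 5·8 = 40 | 2·4+4·2+3·3+5·3 = 40
T: 5·5 = 25 | 2·0+4·0+3·0+5·5 = 25
A: 5·7 = 35 | 2·2+4·4+3·0+5·3 = 35
B: 5·7 = 35 | 2·5+4·4+3·3+5·0 = 35
Q: 5·8 = 40 | 2·1+4·7+3·0+5·2 = 40
gcd(5,2,4,3,5) = 1

Coefficients: [5, 2, 4, 3, 5]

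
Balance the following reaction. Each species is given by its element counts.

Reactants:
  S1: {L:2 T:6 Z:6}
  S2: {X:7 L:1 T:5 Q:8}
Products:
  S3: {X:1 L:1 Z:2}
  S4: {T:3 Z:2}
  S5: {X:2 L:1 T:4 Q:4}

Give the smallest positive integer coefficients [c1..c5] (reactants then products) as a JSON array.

X: 2·0+1·7 = 7 | 3·1+3·0+2·2 = 7
L: 2·2+1·1 = 5 | 3·1+3·0+2·1 = 5
T: 2·6+1·5 = 17 | 3·0+3·3+2·4 = 17
Q: 2·0+1·8 = 8 | 3·0+3·0+2·4 = 8
Z: 2·6+1·0 = 12 | 3·2+3·2+2·0 = 12
gcd(2,1,3,3,2) = 1

Coefficients: [2, 1, 3, 3, 2]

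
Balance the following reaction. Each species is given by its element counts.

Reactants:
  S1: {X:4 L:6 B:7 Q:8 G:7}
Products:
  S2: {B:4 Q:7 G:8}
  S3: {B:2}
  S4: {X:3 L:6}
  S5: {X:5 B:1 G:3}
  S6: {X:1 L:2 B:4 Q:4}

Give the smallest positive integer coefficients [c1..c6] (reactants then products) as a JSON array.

Coefficients: [5, 4, 3, 4, 1, 3]

X: 5·4 = 20 | 4·0+3·0+4·3+1·5+3·1 = 20
L: 5·6 = 30 | 4·0+3·0+4·6+1·0+3·2 = 30
B: 5·7 = 35 | 4·4+3·2+4·0+1·1+3·4 = 35
Q: 5·8 = 40 | 4·7+3·0+4·0+1·0+3·4 = 40
G: 5·7 = 35 | 4·8+3·0+4·0+1·3+3·0 = 35
gcd(5,4,3,4,1,3) = 1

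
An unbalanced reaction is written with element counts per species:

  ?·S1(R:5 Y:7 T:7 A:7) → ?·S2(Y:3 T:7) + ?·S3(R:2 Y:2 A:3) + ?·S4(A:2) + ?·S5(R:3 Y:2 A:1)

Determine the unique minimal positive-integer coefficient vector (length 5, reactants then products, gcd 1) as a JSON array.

R: 2·5 = 10 | 2·0+2·2+3·0+2·3 = 10
Y: 2·7 = 14 | 2·3+2·2+3·0+2·2 = 14
T: 2·7 = 14 | 2·7+2·0+3·0+2·0 = 14
A: 2·7 = 14 | 2·0+2·3+3·2+2·1 = 14
gcd(2,2,2,3,2) = 1

Coefficients: [2, 2, 2, 3, 2]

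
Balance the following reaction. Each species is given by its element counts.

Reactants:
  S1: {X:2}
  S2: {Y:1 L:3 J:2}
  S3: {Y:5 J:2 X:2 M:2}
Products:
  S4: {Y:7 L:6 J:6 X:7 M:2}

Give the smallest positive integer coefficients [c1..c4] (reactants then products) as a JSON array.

Y: 5·0+4·1+2·5 = 14 | 2·7 = 14
L: 5·0+4·3+2·0 = 12 | 2·6 = 12
J: 5·0+4·2+2·2 = 12 | 2·6 = 12
X: 5·2+4·0+2·2 = 14 | 2·7 = 14
M: 5·0+4·0+2·2 = 4 | 2·2 = 4
gcd(5,4,2,2) = 1

Coefficients: [5, 4, 2, 2]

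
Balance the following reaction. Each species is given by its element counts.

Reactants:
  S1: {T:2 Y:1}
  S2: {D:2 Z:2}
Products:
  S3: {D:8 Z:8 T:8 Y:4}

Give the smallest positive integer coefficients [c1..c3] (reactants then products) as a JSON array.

D: 4·0+4·2 = 8 | 1·8 = 8
Z: 4·0+4·2 = 8 | 1·8 = 8
T: 4·2+4·0 = 8 | 1·8 = 8
Y: 4·1+4·0 = 4 | 1·4 = 4
gcd(4,4,1) = 1

Coefficients: [4, 4, 1]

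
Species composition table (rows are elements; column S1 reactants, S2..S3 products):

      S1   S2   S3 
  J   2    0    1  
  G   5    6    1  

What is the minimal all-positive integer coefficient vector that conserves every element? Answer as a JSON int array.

J: 2·2 = 4 | 1·0+4·1 = 4
G: 2·5 = 10 | 1·6+4·1 = 10
gcd(2,1,4) = 1

Coefficients: [2, 1, 4]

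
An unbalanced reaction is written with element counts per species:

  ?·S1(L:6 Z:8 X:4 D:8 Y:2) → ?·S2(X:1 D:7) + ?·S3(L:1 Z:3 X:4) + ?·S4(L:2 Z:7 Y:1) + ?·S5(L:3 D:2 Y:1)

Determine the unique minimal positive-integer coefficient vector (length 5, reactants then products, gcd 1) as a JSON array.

Coefficients: [5, 4, 4, 4, 6]

L: 5·6 = 30 | 4·0+4·1+4·2+6·3 = 30
Z: 5·8 = 40 | 4·0+4·3+4·7+6·0 = 40
X: 5·4 = 20 | 4·1+4·4+4·0+6·0 = 20
D: 5·8 = 40 | 4·7+4·0+4·0+6·2 = 40
Y: 5·2 = 10 | 4·0+4·0+4·1+6·1 = 10
gcd(5,4,4,4,6) = 1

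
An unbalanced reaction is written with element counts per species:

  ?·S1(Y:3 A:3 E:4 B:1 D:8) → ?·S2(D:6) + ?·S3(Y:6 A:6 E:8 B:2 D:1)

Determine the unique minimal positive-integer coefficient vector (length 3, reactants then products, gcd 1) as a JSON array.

Y: 4·3 = 12 | 5·0+2·6 = 12
A: 4·3 = 12 | 5·0+2·6 = 12
E: 4·4 = 16 | 5·0+2·8 = 16
B: 4·1 = 4 | 5·0+2·2 = 4
D: 4·8 = 32 | 5·6+2·1 = 32
gcd(4,5,2) = 1

Coefficients: [4, 5, 2]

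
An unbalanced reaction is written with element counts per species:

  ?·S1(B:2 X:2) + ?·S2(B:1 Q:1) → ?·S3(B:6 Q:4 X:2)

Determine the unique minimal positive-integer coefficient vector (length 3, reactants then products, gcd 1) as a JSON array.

B: 1·2+4·1 = 6 | 1·6 = 6
Q: 1·0+4·1 = 4 | 1·4 = 4
X: 1·2+4·0 = 2 | 1·2 = 2
gcd(1,4,1) = 1

Coefficients: [1, 4, 1]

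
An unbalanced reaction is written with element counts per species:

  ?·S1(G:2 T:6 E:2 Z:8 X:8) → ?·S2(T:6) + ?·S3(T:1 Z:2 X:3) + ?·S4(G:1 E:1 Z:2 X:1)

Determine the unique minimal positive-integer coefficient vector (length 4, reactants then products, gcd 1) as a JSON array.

G: 3·2 = 6 | 2·0+6·0+6·1 = 6
T: 3·6 = 18 | 2·6+6·1+6·0 = 18
E: 3·2 = 6 | 2·0+6·0+6·1 = 6
Z: 3·8 = 24 | 2·0+6·2+6·2 = 24
X: 3·8 = 24 | 2·0+6·3+6·1 = 24
gcd(3,2,6,6) = 1

Coefficients: [3, 2, 6, 6]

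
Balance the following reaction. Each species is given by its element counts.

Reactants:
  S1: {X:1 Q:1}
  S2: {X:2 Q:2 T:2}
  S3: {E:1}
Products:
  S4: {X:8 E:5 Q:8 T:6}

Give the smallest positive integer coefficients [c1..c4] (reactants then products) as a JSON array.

X: 2·1+3·2+5·0 = 8 | 1·8 = 8
E: 2·0+3·0+5·1 = 5 | 1·5 = 5
Q: 2·1+3·2+5·0 = 8 | 1·8 = 8
T: 2·0+3·2+5·0 = 6 | 1·6 = 6
gcd(2,3,5,1) = 1

Coefficients: [2, 3, 5, 1]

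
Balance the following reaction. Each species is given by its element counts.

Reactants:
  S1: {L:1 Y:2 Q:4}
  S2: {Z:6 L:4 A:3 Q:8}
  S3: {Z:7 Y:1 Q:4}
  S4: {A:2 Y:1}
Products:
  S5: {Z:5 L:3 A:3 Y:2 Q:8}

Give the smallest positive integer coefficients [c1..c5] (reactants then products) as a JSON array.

Coefficients: [3, 3, 1, 3, 5]

Z: 3·0+3·6+1·7+3·0 = 25 | 5·5 = 25
L: 3·1+3·4+1·0+3·0 = 15 | 5·3 = 15
A: 3·0+3·3+1·0+3·2 = 15 | 5·3 = 15
Y: 3·2+3·0+1·1+3·1 = 10 | 5·2 = 10
Q: 3·4+3·8+1·4+3·0 = 40 | 5·8 = 40
gcd(3,3,1,3,5) = 1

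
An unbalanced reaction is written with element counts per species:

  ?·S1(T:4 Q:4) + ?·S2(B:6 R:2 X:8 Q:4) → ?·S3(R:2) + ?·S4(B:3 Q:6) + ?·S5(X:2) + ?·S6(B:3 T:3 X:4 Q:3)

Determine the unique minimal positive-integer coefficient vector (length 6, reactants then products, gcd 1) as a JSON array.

Coefficients: [3, 3, 3, 2, 4, 4]

B: 3·0+3·6 = 18 | 3·0+2·3+4·0+4·3 = 18
T: 3·4+3·0 = 12 | 3·0+2·0+4·0+4·3 = 12
R: 3·0+3·2 = 6 | 3·2+2·0+4·0+4·0 = 6
X: 3·0+3·8 = 24 | 3·0+2·0+4·2+4·4 = 24
Q: 3·4+3·4 = 24 | 3·0+2·6+4·0+4·3 = 24
gcd(3,3,3,2,4,4) = 1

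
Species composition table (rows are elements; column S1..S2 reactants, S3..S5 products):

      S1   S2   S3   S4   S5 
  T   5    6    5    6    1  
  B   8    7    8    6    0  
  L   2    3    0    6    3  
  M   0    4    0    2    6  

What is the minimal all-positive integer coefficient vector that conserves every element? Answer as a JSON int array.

T: 3·5+4·6 = 39 | 5·5+2·6+2·1 = 39
B: 3·8+4·7 = 52 | 5·8+2·6+2·0 = 52
L: 3·2+4·3 = 18 | 5·0+2·6+2·3 = 18
M: 3·0+4·4 = 16 | 5·0+2·2+2·6 = 16
gcd(3,4,5,2,2) = 1

Coefficients: [3, 4, 5, 2, 2]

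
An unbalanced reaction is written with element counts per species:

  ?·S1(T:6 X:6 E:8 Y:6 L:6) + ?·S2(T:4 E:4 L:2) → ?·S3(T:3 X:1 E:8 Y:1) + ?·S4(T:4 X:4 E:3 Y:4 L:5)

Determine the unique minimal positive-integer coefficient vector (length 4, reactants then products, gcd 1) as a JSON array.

T: 3·6+1·4 = 22 | 2·3+4·4 = 22
X: 3·6+1·0 = 18 | 2·1+4·4 = 18
E: 3·8+1·4 = 28 | 2·8+4·3 = 28
Y: 3·6+1·0 = 18 | 2·1+4·4 = 18
L: 3·6+1·2 = 20 | 2·0+4·5 = 20
gcd(3,1,2,4) = 1

Coefficients: [3, 1, 2, 4]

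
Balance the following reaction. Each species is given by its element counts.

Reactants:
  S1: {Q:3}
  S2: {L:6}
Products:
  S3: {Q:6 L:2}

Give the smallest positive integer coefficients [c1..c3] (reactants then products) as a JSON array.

Q: 6·3+1·0 = 18 | 3·6 = 18
L: 6·0+1·6 = 6 | 3·2 = 6
gcd(6,1,3) = 1

Coefficients: [6, 1, 3]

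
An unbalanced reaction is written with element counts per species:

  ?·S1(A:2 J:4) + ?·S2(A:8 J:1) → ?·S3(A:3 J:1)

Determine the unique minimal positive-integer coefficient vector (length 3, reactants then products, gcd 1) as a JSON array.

A: 1·2+2·8 = 18 | 6·3 = 18
J: 1·4+2·1 = 6 | 6·1 = 6
gcd(1,2,6) = 1

Coefficients: [1, 2, 6]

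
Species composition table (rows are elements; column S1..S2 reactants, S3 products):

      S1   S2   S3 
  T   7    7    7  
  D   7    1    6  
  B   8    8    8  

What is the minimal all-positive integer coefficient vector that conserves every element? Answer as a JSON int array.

T: 5·7+1·7 = 42 | 6·7 = 42
D: 5·7+1·1 = 36 | 6·6 = 36
B: 5·8+1·8 = 48 | 6·8 = 48
gcd(5,1,6) = 1

Coefficients: [5, 1, 6]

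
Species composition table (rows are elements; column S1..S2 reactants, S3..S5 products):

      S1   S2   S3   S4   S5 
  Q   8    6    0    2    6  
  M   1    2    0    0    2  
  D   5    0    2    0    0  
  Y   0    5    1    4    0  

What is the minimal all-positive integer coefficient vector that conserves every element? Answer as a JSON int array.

Q: 2·8+5·6 = 46 | 5·0+5·2+6·6 = 46
M: 2·1+5·2 = 12 | 5·0+5·0+6·2 = 12
D: 2·5+5·0 = 10 | 5·2+5·0+6·0 = 10
Y: 2·0+5·5 = 25 | 5·1+5·4+6·0 = 25
gcd(2,5,5,5,6) = 1

Coefficients: [2, 5, 5, 5, 6]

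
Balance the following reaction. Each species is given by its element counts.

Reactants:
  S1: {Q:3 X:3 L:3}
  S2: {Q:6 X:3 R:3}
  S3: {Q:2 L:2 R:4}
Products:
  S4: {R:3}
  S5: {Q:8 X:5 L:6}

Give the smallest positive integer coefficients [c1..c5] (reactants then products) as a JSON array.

Coefficients: [4, 1, 3, 5, 3]

Q: 4·3+1·6+3·2 = 24 | 5·0+3·8 = 24
X: 4·3+1·3+3·0 = 15 | 5·0+3·5 = 15
L: 4·3+1·0+3·2 = 18 | 5·0+3·6 = 18
R: 4·0+1·3+3·4 = 15 | 5·3+3·0 = 15
gcd(4,1,3,5,3) = 1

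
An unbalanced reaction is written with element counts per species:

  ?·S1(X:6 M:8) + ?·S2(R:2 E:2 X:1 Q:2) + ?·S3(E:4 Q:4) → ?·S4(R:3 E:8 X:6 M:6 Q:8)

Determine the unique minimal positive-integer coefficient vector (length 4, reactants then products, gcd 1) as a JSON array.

R: 3·0+6·2+5·0 = 12 | 4·3 = 12
E: 3·0+6·2+5·4 = 32 | 4·8 = 32
X: 3·6+6·1+5·0 = 24 | 4·6 = 24
M: 3·8+6·0+5·0 = 24 | 4·6 = 24
Q: 3·0+6·2+5·4 = 32 | 4·8 = 32
gcd(3,6,5,4) = 1

Coefficients: [3, 6, 5, 4]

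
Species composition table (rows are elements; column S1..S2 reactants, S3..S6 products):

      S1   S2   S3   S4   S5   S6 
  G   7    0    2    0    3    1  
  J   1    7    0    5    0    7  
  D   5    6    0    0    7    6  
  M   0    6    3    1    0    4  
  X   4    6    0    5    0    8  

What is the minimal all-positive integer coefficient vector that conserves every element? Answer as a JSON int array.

Coefficients: [3, 5, 4, 2, 3, 4]

G: 3·7+5·0 = 21 | 4·2+2·0+3·3+4·1 = 21
J: 3·1+5·7 = 38 | 4·0+2·5+3·0+4·7 = 38
D: 3·5+5·6 = 45 | 4·0+2·0+3·7+4·6 = 45
M: 3·0+5·6 = 30 | 4·3+2·1+3·0+4·4 = 30
X: 3·4+5·6 = 42 | 4·0+2·5+3·0+4·8 = 42
gcd(3,5,4,2,3,4) = 1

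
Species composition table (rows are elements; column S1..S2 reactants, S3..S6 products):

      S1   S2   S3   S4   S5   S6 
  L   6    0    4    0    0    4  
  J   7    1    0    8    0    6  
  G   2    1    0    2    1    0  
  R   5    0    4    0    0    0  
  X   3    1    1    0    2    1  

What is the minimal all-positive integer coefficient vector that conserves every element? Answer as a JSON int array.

Coefficients: [4, 2, 5, 3, 4, 1]

L: 4·6+2·0 = 24 | 5·4+3·0+4·0+1·4 = 24
J: 4·7+2·1 = 30 | 5·0+3·8+4·0+1·6 = 30
G: 4·2+2·1 = 10 | 5·0+3·2+4·1+1·0 = 10
R: 4·5+2·0 = 20 | 5·4+3·0+4·0+1·0 = 20
X: 4·3+2·1 = 14 | 5·1+3·0+4·2+1·1 = 14
gcd(4,2,5,3,4,1) = 1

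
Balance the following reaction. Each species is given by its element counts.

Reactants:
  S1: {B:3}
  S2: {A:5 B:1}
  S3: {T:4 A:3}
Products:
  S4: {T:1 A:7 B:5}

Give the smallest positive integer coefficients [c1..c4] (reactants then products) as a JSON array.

Coefficients: [5, 5, 1, 4]

T: 5·0+5·0+1·4 = 4 | 4·1 = 4
A: 5·0+5·5+1·3 = 28 | 4·7 = 28
B: 5·3+5·1+1·0 = 20 | 4·5 = 20
gcd(5,5,1,4) = 1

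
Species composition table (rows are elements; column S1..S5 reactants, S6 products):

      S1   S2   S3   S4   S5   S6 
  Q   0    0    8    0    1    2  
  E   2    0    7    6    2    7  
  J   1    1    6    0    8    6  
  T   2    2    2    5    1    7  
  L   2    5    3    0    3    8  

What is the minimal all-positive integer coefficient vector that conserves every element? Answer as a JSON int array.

Coefficients: [3, 5, 1, 3, 2, 5]

Q: 3·0+5·0+1·8+3·0+2·1 = 10 | 5·2 = 10
E: 3·2+5·0+1·7+3·6+2·2 = 35 | 5·7 = 35
J: 3·1+5·1+1·6+3·0+2·8 = 30 | 5·6 = 30
T: 3·2+5·2+1·2+3·5+2·1 = 35 | 5·7 = 35
L: 3·2+5·5+1·3+3·0+2·3 = 40 | 5·8 = 40
gcd(3,5,1,3,2,5) = 1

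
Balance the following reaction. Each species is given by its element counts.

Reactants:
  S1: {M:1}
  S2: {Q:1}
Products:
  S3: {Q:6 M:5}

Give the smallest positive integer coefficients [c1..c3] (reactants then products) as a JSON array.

Coefficients: [5, 6, 1]

Q: 5·0+6·1 = 6 | 1·6 = 6
M: 5·1+6·0 = 5 | 1·5 = 5
gcd(5,6,1) = 1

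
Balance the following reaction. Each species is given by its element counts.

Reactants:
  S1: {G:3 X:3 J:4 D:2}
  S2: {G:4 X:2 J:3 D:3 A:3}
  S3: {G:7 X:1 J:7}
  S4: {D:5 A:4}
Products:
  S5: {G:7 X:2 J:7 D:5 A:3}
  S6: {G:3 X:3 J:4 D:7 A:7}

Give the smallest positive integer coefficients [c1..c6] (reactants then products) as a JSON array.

Coefficients: [2, 1, 3, 4, 4, 1]

G: 2·3+1·4+3·7+4·0 = 31 | 4·7+1·3 = 31
X: 2·3+1·2+3·1+4·0 = 11 | 4·2+1·3 = 11
J: 2·4+1·3+3·7+4·0 = 32 | 4·7+1·4 = 32
D: 2·2+1·3+3·0+4·5 = 27 | 4·5+1·7 = 27
A: 2·0+1·3+3·0+4·4 = 19 | 4·3+1·7 = 19
gcd(2,1,3,4,4,1) = 1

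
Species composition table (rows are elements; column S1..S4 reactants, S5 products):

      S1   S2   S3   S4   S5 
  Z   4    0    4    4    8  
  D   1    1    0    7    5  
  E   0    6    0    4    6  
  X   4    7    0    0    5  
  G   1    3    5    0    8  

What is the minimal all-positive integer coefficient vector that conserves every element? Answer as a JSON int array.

Coefficients: [1, 3, 6, 3, 5]

Z: 1·4+3·0+6·4+3·4 = 40 | 5·8 = 40
D: 1·1+3·1+6·0+3·7 = 25 | 5·5 = 25
E: 1·0+3·6+6·0+3·4 = 30 | 5·6 = 30
X: 1·4+3·7+6·0+3·0 = 25 | 5·5 = 25
G: 1·1+3·3+6·5+3·0 = 40 | 5·8 = 40
gcd(1,3,6,3,5) = 1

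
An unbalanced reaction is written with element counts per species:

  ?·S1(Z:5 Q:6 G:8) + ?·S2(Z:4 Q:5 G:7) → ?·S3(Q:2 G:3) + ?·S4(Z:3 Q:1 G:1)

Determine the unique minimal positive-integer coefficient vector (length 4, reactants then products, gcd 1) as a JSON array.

Coefficients: [1, 1, 4, 3]

Z: 1·5+1·4 = 9 | 4·0+3·3 = 9
Q: 1·6+1·5 = 11 | 4·2+3·1 = 11
G: 1·8+1·7 = 15 | 4·3+3·1 = 15
gcd(1,1,4,3) = 1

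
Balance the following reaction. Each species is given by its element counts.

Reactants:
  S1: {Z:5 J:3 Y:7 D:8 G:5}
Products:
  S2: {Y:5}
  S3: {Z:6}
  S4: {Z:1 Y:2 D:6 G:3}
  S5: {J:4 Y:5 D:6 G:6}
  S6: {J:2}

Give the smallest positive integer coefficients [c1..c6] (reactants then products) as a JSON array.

Coefficients: [6, 4, 4, 6, 2, 5]

Z: 6·5 = 30 | 4·0+4·6+6·1+2·0+5·0 = 30
J: 6·3 = 18 | 4·0+4·0+6·0+2·4+5·2 = 18
Y: 6·7 = 42 | 4·5+4·0+6·2+2·5+5·0 = 42
D: 6·8 = 48 | 4·0+4·0+6·6+2·6+5·0 = 48
G: 6·5 = 30 | 4·0+4·0+6·3+2·6+5·0 = 30
gcd(6,4,4,6,2,5) = 1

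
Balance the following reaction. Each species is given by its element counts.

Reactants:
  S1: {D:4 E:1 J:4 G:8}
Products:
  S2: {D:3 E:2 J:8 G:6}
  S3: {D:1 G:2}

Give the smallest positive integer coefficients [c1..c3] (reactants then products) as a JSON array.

Coefficients: [2, 1, 5]

D: 2·4 = 8 | 1·3+5·1 = 8
E: 2·1 = 2 | 1·2+5·0 = 2
J: 2·4 = 8 | 1·8+5·0 = 8
G: 2·8 = 16 | 1·6+5·2 = 16
gcd(2,1,5) = 1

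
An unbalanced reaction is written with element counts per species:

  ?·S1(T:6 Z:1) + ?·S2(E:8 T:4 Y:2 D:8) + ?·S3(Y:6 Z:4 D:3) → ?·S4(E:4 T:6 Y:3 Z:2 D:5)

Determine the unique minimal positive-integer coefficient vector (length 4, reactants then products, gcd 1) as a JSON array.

E: 4·0+3·8+2·0 = 24 | 6·4 = 24
T: 4·6+3·4+2·0 = 36 | 6·6 = 36
Y: 4·0+3·2+2·6 = 18 | 6·3 = 18
Z: 4·1+3·0+2·4 = 12 | 6·2 = 12
D: 4·0+3·8+2·3 = 30 | 6·5 = 30
gcd(4,3,2,6) = 1

Coefficients: [4, 3, 2, 6]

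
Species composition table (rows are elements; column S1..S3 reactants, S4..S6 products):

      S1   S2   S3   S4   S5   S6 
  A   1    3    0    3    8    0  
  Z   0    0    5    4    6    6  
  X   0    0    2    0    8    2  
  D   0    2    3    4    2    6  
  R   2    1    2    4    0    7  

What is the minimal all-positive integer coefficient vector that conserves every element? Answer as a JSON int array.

Coefficients: [5, 4, 6, 3, 1, 2]

A: 5·1+4·3+6·0 = 17 | 3·3+1·8+2·0 = 17
Z: 5·0+4·0+6·5 = 30 | 3·4+1·6+2·6 = 30
X: 5·0+4·0+6·2 = 12 | 3·0+1·8+2·2 = 12
D: 5·0+4·2+6·3 = 26 | 3·4+1·2+2·6 = 26
R: 5·2+4·1+6·2 = 26 | 3·4+1·0+2·7 = 26
gcd(5,4,6,3,1,2) = 1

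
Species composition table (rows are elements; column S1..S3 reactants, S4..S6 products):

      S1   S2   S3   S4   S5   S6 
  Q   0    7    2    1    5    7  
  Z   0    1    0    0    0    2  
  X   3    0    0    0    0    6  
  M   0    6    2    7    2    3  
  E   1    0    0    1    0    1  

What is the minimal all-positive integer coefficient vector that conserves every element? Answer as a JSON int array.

Q: 6·0+6·7+1·2 = 44 | 3·1+4·5+3·7 = 44
Z: 6·0+6·1+1·0 = 6 | 3·0+4·0+3·2 = 6
X: 6·3+6·0+1·0 = 18 | 3·0+4·0+3·6 = 18
M: 6·0+6·6+1·2 = 38 | 3·7+4·2+3·3 = 38
E: 6·1+6·0+1·0 = 6 | 3·1+4·0+3·1 = 6
gcd(6,6,1,3,4,3) = 1

Coefficients: [6, 6, 1, 3, 4, 3]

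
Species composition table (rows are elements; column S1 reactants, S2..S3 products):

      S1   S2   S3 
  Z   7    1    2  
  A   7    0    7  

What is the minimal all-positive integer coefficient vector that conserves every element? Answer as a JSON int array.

Z: 1·7 = 7 | 5·1+1·2 = 7
A: 1·7 = 7 | 5·0+1·7 = 7
gcd(1,5,1) = 1

Coefficients: [1, 5, 1]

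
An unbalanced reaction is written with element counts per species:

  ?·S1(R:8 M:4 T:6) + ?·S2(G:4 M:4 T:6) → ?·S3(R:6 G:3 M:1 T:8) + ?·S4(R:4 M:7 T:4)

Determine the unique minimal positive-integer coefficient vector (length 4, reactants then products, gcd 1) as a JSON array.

Coefficients: [5, 3, 4, 4]

R: 5·8+3·0 = 40 | 4·6+4·4 = 40
G: 5·0+3·4 = 12 | 4·3+4·0 = 12
M: 5·4+3·4 = 32 | 4·1+4·7 = 32
T: 5·6+3·6 = 48 | 4·8+4·4 = 48
gcd(5,3,4,4) = 1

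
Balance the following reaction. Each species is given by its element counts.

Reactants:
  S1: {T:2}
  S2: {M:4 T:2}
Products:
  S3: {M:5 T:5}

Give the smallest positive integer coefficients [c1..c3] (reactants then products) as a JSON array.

M: 5·0+5·4 = 20 | 4·5 = 20
T: 5·2+5·2 = 20 | 4·5 = 20
gcd(5,5,4) = 1

Coefficients: [5, 5, 4]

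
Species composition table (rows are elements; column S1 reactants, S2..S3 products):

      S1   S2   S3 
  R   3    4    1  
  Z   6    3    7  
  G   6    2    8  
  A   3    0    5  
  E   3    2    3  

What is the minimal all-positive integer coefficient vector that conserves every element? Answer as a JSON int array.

R: 5·3 = 15 | 3·4+3·1 = 15
Z: 5·6 = 30 | 3·3+3·7 = 30
G: 5·6 = 30 | 3·2+3·8 = 30
A: 5·3 = 15 | 3·0+3·5 = 15
E: 5·3 = 15 | 3·2+3·3 = 15
gcd(5,3,3) = 1

Coefficients: [5, 3, 3]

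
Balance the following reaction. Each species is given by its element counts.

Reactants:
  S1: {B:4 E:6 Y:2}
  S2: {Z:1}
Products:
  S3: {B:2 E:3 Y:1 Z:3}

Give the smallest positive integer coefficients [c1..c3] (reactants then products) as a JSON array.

Coefficients: [1, 6, 2]

B: 1·4+6·0 = 4 | 2·2 = 4
E: 1·6+6·0 = 6 | 2·3 = 6
Y: 1·2+6·0 = 2 | 2·1 = 2
Z: 1·0+6·1 = 6 | 2·3 = 6
gcd(1,6,2) = 1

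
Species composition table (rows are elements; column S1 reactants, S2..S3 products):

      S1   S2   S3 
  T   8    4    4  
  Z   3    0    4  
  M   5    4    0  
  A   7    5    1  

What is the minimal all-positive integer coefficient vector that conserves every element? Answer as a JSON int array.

Coefficients: [4, 5, 3]

T: 4·8 = 32 | 5·4+3·4 = 32
Z: 4·3 = 12 | 5·0+3·4 = 12
M: 4·5 = 20 | 5·4+3·0 = 20
A: 4·7 = 28 | 5·5+3·1 = 28
gcd(4,5,3) = 1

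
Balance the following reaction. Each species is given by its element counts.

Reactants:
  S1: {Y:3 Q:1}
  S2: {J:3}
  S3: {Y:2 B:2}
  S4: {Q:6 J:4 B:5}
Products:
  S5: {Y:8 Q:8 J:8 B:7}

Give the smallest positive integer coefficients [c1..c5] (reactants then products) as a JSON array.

Y: 6·3+4·0+3·2+3·0 = 24 | 3·8 = 24
Q: 6·1+4·0+3·0+3·6 = 24 | 3·8 = 24
J: 6·0+4·3+3·0+3·4 = 24 | 3·8 = 24
B: 6·0+4·0+3·2+3·5 = 21 | 3·7 = 21
gcd(6,4,3,3,3) = 1

Coefficients: [6, 4, 3, 3, 3]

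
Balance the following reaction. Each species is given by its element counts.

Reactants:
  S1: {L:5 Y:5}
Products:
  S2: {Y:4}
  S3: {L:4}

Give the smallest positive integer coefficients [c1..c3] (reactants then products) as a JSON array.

L: 4·5 = 20 | 5·0+5·4 = 20
Y: 4·5 = 20 | 5·4+5·0 = 20
gcd(4,5,5) = 1

Coefficients: [4, 5, 5]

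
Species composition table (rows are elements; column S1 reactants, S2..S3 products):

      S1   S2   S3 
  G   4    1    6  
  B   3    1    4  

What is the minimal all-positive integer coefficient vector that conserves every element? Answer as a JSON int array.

Coefficients: [2, 2, 1]

G: 2·4 = 8 | 2·1+1·6 = 8
B: 2·3 = 6 | 2·1+1·4 = 6
gcd(2,2,1) = 1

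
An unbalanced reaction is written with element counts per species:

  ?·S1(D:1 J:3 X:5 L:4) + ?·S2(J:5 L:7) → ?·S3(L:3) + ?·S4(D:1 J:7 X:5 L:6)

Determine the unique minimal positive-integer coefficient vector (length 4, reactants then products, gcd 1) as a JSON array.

Coefficients: [5, 4, 6, 5]

D: 5·1+4·0 = 5 | 6·0+5·1 = 5
J: 5·3+4·5 = 35 | 6·0+5·7 = 35
X: 5·5+4·0 = 25 | 6·0+5·5 = 25
L: 5·4+4·7 = 48 | 6·3+5·6 = 48
gcd(5,4,6,5) = 1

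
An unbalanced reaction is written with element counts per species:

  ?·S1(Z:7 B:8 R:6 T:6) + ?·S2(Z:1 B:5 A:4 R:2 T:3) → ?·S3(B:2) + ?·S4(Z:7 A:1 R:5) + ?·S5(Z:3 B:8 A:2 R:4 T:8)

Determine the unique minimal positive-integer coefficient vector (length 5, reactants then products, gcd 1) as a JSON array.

Coefficients: [3, 2, 5, 2, 3]

Z: 3·7+2·1 = 23 | 5·0+2·7+3·3 = 23
B: 3·8+2·5 = 34 | 5·2+2·0+3·8 = 34
A: 3·0+2·4 = 8 | 5·0+2·1+3·2 = 8
R: 3·6+2·2 = 22 | 5·0+2·5+3·4 = 22
T: 3·6+2·3 = 24 | 5·0+2·0+3·8 = 24
gcd(3,2,5,2,3) = 1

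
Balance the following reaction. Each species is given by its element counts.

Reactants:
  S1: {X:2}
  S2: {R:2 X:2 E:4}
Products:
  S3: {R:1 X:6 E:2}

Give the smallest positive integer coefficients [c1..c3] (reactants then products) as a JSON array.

Coefficients: [5, 1, 2]

R: 5·0+1·2 = 2 | 2·1 = 2
X: 5·2+1·2 = 12 | 2·6 = 12
E: 5·0+1·4 = 4 | 2·2 = 4
gcd(5,1,2) = 1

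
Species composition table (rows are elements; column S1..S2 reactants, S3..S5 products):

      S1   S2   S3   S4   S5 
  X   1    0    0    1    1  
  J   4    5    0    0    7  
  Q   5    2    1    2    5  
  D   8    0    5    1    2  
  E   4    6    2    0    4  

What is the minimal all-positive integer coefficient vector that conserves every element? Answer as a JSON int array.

Coefficients: [4, 1, 5, 1, 3]

X: 4·1+1·0 = 4 | 5·0+1·1+3·1 = 4
J: 4·4+1·5 = 21 | 5·0+1·0+3·7 = 21
Q: 4·5+1·2 = 22 | 5·1+1·2+3·5 = 22
D: 4·8+1·0 = 32 | 5·5+1·1+3·2 = 32
E: 4·4+1·6 = 22 | 5·2+1·0+3·4 = 22
gcd(4,1,5,1,3) = 1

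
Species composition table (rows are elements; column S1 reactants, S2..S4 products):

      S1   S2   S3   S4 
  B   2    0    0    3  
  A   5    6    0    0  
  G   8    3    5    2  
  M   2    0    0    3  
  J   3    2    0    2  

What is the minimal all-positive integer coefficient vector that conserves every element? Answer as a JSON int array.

B: 6·2 = 12 | 5·0+5·0+4·3 = 12
A: 6·5 = 30 | 5·6+5·0+4·0 = 30
G: 6·8 = 48 | 5·3+5·5+4·2 = 48
M: 6·2 = 12 | 5·0+5·0+4·3 = 12
J: 6·3 = 18 | 5·2+5·0+4·2 = 18
gcd(6,5,5,4) = 1

Coefficients: [6, 5, 5, 4]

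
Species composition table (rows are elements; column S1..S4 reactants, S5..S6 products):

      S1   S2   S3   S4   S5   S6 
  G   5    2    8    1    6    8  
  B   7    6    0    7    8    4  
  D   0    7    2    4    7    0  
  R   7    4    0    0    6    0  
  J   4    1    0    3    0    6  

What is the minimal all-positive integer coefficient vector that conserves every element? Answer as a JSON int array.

Coefficients: [4, 2, 6, 4, 6, 5]

G: 4·5+2·2+6·8+4·1 = 76 | 6·6+5·8 = 76
B: 4·7+2·6+6·0+4·7 = 68 | 6·8+5·4 = 68
D: 4·0+2·7+6·2+4·4 = 42 | 6·7+5·0 = 42
R: 4·7+2·4+6·0+4·0 = 36 | 6·6+5·0 = 36
J: 4·4+2·1+6·0+4·3 = 30 | 6·0+5·6 = 30
gcd(4,2,6,4,6,5) = 1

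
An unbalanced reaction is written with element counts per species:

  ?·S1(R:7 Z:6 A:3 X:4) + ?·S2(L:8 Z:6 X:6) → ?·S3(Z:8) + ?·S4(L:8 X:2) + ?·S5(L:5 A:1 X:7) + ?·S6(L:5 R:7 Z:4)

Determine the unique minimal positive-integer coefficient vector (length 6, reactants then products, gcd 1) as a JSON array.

Coefficients: [2, 6, 5, 1, 6, 2]

L: 2·0+6·8 = 48 | 5·0+1·8+6·5+2·5 = 48
R: 2·7+6·0 = 14 | 5·0+1·0+6·0+2·7 = 14
Z: 2·6+6·6 = 48 | 5·8+1·0+6·0+2·4 = 48
A: 2·3+6·0 = 6 | 5·0+1·0+6·1+2·0 = 6
X: 2·4+6·6 = 44 | 5·0+1·2+6·7+2·0 = 44
gcd(2,6,5,1,6,2) = 1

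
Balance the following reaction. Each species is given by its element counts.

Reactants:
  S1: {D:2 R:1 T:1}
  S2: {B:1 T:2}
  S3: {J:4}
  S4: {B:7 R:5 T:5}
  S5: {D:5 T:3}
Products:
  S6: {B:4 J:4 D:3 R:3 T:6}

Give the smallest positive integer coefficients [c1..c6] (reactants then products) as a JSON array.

B: 5·0+6·1+5·0+2·7+1·0 = 20 | 5·4 = 20
J: 5·0+6·0+5·4+2·0+1·0 = 20 | 5·4 = 20
D: 5·2+6·0+5·0+2·0+1·5 = 15 | 5·3 = 15
R: 5·1+6·0+5·0+2·5+1·0 = 15 | 5·3 = 15
T: 5·1+6·2+5·0+2·5+1·3 = 30 | 5·6 = 30
gcd(5,6,5,2,1,5) = 1

Coefficients: [5, 6, 5, 2, 1, 5]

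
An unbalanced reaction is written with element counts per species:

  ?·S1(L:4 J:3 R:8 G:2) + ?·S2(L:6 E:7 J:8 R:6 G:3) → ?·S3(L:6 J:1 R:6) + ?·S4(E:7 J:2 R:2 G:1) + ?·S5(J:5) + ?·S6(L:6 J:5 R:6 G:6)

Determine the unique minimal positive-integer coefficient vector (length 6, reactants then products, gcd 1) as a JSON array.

Coefficients: [3, 6, 5, 6, 5, 3]

L: 3·4+6·6 = 48 | 5·6+6·0+5·0+3·6 = 48
E: 3·0+6·7 = 42 | 5·0+6·7+5·0+3·0 = 42
J: 3·3+6·8 = 57 | 5·1+6·2+5·5+3·5 = 57
R: 3·8+6·6 = 60 | 5·6+6·2+5·0+3·6 = 60
G: 3·2+6·3 = 24 | 5·0+6·1+5·0+3·6 = 24
gcd(3,6,5,6,5,3) = 1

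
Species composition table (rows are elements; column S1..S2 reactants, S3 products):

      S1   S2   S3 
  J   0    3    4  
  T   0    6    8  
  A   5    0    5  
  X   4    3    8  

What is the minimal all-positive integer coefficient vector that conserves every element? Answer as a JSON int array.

J: 3·0+4·3 = 12 | 3·4 = 12
T: 3·0+4·6 = 24 | 3·8 = 24
A: 3·5+4·0 = 15 | 3·5 = 15
X: 3·4+4·3 = 24 | 3·8 = 24
gcd(3,4,3) = 1

Coefficients: [3, 4, 3]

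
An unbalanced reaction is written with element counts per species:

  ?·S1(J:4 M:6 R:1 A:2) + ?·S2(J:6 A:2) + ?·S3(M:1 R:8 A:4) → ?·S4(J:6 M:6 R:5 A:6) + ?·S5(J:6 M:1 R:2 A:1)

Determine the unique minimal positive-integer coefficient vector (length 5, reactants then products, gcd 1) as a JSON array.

Coefficients: [3, 3, 2, 3, 2]

J: 3·4+3·6+2·0 = 30 | 3·6+2·6 = 30
M: 3·6+3·0+2·1 = 20 | 3·6+2·1 = 20
R: 3·1+3·0+2·8 = 19 | 3·5+2·2 = 19
A: 3·2+3·2+2·4 = 20 | 3·6+2·1 = 20
gcd(3,3,2,3,2) = 1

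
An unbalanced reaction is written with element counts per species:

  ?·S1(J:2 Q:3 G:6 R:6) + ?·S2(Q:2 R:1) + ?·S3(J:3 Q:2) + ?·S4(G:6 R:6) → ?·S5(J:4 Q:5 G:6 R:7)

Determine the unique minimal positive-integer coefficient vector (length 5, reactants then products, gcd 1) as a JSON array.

J: 1·2+5·0+6·3+4·0 = 20 | 5·4 = 20
Q: 1·3+5·2+6·2+4·0 = 25 | 5·5 = 25
G: 1·6+5·0+6·0+4·6 = 30 | 5·6 = 30
R: 1·6+5·1+6·0+4·6 = 35 | 5·7 = 35
gcd(1,5,6,4,5) = 1

Coefficients: [1, 5, 6, 4, 5]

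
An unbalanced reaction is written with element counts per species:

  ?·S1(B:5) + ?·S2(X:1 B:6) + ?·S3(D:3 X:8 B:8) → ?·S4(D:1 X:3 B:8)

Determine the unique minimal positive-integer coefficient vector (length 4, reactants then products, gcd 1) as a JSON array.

D: 2·0+1·0+1·3 = 3 | 3·1 = 3
X: 2·0+1·1+1·8 = 9 | 3·3 = 9
B: 2·5+1·6+1·8 = 24 | 3·8 = 24
gcd(2,1,1,3) = 1

Coefficients: [2, 1, 1, 3]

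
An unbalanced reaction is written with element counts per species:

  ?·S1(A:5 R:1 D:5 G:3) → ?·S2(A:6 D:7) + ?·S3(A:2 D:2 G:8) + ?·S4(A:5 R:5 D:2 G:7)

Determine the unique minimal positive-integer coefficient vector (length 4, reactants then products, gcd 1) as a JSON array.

Coefficients: [5, 3, 1, 1]

A: 5·5 = 25 | 3·6+1·2+1·5 = 25
R: 5·1 = 5 | 3·0+1·0+1·5 = 5
D: 5·5 = 25 | 3·7+1·2+1·2 = 25
G: 5·3 = 15 | 3·0+1·8+1·7 = 15
gcd(5,3,1,1) = 1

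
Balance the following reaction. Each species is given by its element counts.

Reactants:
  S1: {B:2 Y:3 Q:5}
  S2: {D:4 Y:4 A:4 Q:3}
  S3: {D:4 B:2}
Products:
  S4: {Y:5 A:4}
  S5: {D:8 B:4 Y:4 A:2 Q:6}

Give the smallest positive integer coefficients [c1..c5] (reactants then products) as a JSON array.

D: 3·0+3·4+5·4 = 32 | 1·0+4·8 = 32
B: 3·2+3·0+5·2 = 16 | 1·0+4·4 = 16
Y: 3·3+3·4+5·0 = 21 | 1·5+4·4 = 21
A: 3·0+3·4+5·0 = 12 | 1·4+4·2 = 12
Q: 3·5+3·3+5·0 = 24 | 1·0+4·6 = 24
gcd(3,3,5,1,4) = 1

Coefficients: [3, 3, 5, 1, 4]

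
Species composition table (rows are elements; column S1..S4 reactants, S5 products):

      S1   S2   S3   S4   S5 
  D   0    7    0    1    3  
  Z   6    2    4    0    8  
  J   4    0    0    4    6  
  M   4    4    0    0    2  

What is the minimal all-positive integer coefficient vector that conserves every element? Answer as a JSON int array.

Coefficients: [1, 1, 6, 5, 4]

D: 1·0+1·7+6·0+5·1 = 12 | 4·3 = 12
Z: 1·6+1·2+6·4+5·0 = 32 | 4·8 = 32
J: 1·4+1·0+6·0+5·4 = 24 | 4·6 = 24
M: 1·4+1·4+6·0+5·0 = 8 | 4·2 = 8
gcd(1,1,6,5,4) = 1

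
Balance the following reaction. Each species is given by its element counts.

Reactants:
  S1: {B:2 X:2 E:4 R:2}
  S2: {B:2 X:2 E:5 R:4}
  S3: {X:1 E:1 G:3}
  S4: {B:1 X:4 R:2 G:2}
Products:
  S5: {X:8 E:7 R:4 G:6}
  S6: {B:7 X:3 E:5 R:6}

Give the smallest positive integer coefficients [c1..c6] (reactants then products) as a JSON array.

Coefficients: [6, 5, 6, 6, 5, 4]

B: 6·2+5·2+6·0+6·1 = 28 | 5·0+4·7 = 28
X: 6·2+5·2+6·1+6·4 = 52 | 5·8+4·3 = 52
E: 6·4+5·5+6·1+6·0 = 55 | 5·7+4·5 = 55
R: 6·2+5·4+6·0+6·2 = 44 | 5·4+4·6 = 44
G: 6·0+5·0+6·3+6·2 = 30 | 5·6+4·0 = 30
gcd(6,5,6,6,5,4) = 1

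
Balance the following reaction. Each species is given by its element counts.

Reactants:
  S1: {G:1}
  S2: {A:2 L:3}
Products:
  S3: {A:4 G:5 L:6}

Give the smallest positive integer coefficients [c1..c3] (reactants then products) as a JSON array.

A: 5·0+2·2 = 4 | 1·4 = 4
G: 5·1+2·0 = 5 | 1·5 = 5
L: 5·0+2·3 = 6 | 1·6 = 6
gcd(5,2,1) = 1

Coefficients: [5, 2, 1]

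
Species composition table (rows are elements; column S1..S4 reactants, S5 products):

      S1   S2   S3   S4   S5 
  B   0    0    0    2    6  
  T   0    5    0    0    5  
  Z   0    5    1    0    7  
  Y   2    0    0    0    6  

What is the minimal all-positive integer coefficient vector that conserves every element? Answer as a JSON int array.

B: 3·0+1·0+2·0+3·2 = 6 | 1·6 = 6
T: 3·0+1·5+2·0+3·0 = 5 | 1·5 = 5
Z: 3·0+1·5+2·1+3·0 = 7 | 1·7 = 7
Y: 3·2+1·0+2·0+3·0 = 6 | 1·6 = 6
gcd(3,1,2,3,1) = 1

Coefficients: [3, 1, 2, 3, 1]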